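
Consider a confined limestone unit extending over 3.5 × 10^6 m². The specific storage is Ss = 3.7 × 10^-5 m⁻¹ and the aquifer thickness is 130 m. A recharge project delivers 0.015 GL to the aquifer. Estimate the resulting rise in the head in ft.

S = Ss × b = 3.7 × 10^-5 m⁻¹ × 130 m = 4.81 × 10^-3
ΔV = 0.015 GL = 15000 m³
Δh = ΔV / (S × A) = 15000 m³ / (0.00481 × 3.5 × 10^6 m²) = 0.891 m
Δh = 0.891 m = 2.923 ft

Δh ≈ 2.92 ft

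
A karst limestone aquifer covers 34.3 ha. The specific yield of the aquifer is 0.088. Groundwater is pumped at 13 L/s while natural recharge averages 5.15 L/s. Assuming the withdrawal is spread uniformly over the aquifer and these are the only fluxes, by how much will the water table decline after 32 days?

A = 34.3 ha = 3.43 × 10^5 m²
Net abstraction = 13 − 5.15 = 7.85 L/s
Q_net = 7.85 L/s = 678.2 m³/d
ΔV = Q × t = 678.2 m³/d × 32 d = 21700 m³
Δh = ΔV / (Sy × A) = 21700 / (0.088 × 3.43 × 10^5) = 0.719 m

Δh ≈ 0.719 m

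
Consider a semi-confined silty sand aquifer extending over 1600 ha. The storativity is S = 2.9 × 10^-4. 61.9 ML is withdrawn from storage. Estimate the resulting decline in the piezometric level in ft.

Δh ≈ 43.8 ft

A = 1600 ha = 1.6 × 10^7 m²
ΔV = 61.9 ML = 61900 m³
Δh = ΔV / (S × A) = 61900 m³ / (2.9 × 10^-4 × 1.6 × 10^7 m²) = 13.34 m
Δh = 13.34 m = 43.77 ft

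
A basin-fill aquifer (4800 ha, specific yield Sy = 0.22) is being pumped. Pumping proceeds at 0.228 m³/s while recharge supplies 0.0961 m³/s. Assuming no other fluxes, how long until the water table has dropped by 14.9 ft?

t ≈ 4210 days

A = 4800 ha = 4.8 × 10^7 m²
Δh = 14.9 ft = 4.542 m
ΔV = Sy × A × Δh = 0.22 × 4.8 × 10^7 × 4.542 = 4.796 × 10^7 m³
Net withdrawal = 0.228 − 0.0961 = 0.1319 m³/s = 11400 m³/d
t = ΔV / Q = 4.796 × 10^7 m³ / 11400 m³/d = 4208 d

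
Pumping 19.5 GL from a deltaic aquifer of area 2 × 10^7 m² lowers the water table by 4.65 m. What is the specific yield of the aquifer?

Sy ≈ 0.21

ΔV = 19.5 GL = 1.95 × 10^7 m³
Sy = ΔV / (A × Δh) = 1.95 × 10^7 m³ / (2 × 10^7 m² × 4.65 m) = 0.2097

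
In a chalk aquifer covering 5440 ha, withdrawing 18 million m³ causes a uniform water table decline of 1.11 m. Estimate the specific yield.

Sy ≈ 0.3

A = 5440 ha = 5.44 × 10^7 m²
ΔV = 18 million m³ = 1.8 × 10^7 m³
Sy = ΔV / (A × Δh) = 1.8 × 10^7 m³ / (5.44 × 10^7 m² × 1.11 m) = 0.2981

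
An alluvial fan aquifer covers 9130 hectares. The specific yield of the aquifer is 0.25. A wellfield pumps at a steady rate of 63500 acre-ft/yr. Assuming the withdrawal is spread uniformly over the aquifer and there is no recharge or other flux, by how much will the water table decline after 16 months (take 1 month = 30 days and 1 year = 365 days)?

A = 9130 hectares = 9.13 × 10^7 m²
Q = 63500 acre-ft/yr = 2.146 × 10^5 m³/d
t = 16 months = 480 d
ΔV = Q × t = 2.146 × 10^5 m³/d × 480 d = 1.03 × 10^8 m³
Δh = ΔV / (Sy × A) = 1.03 × 10^8 / (0.25 × 9.13 × 10^7) = 4.513 m

Δh ≈ 4.51 m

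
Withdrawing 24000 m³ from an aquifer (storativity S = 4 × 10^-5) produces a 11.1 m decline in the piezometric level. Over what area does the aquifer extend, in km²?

A ≈ 54.1 km²

A = ΔV / (S × Δh) = 24000 / (4 × 10^-5 × 11.1) = 5.405 × 10^7 m²
A = 5.405 × 10^7 m² = 54.05 km²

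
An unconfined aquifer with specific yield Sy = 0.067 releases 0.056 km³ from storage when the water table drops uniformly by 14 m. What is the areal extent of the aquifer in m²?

ΔV = 0.056 km³ = 5.6 × 10^7 m³
A = ΔV / (Sy × Δh) = 5.6 × 10^7 / (0.067 × 14) = 5.97 × 10^7 m²

A ≈ 5.97 × 10^7 m²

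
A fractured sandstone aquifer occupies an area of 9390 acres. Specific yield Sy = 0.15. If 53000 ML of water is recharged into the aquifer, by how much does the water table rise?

Δh ≈ 9.3 m

A = 9390 acres = 3.8 × 10^7 m²
ΔV = 53000 ML = 5.3 × 10^7 m³
Δh = ΔV / (Sy × A) = 5.3 × 10^7 m³ / (0.15 × 3.8 × 10^7 m²) = 9.298 m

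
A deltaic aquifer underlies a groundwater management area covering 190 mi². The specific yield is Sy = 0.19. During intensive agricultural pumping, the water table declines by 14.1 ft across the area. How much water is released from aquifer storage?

ΔV ≈ 4.02 × 10^8 m³

A = 190 mi² = 4.921 × 10^8 m²
Δh = 14.1 ft = 4.298 m
ΔV = Sy × A × Δh = 0.19 × 4.921 × 10^8 m² × 4.298 m = 4.018 × 10^8 m³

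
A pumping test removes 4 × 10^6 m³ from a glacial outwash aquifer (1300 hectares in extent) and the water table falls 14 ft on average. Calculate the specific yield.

Sy ≈ 0.072

A = 1300 hectares = 1.3 × 10^7 m²
Δh = 14 ft = 4.267 m
Sy = ΔV / (A × Δh) = 4 × 10^6 m³ / (1.3 × 10^7 m² × 4.267 m) = 0.07211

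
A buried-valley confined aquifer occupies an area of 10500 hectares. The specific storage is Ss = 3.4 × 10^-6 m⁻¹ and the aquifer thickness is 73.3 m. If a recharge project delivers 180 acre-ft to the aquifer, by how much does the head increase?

S = Ss × b = 3.4 × 10^-6 m⁻¹ × 73.3 m = 2.492 × 10^-4
A = 10500 hectares = 1.05 × 10^8 m²
ΔV = 180 acre-ft = 2.22 × 10^5 m³
Δh = ΔV / (S × A) = 2.22 × 10^5 m³ / (2.492 × 10^-4 × 1.05 × 10^8 m²) = 8.485 m

Δh ≈ 8.48 m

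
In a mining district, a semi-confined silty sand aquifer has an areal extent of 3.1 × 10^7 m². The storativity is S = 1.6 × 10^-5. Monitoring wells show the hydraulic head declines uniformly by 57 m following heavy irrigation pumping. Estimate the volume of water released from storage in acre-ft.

ΔV ≈ 22.9 acre-ft

ΔV = S × A × Δh = 1.6 × 10^-5 × 3.1 × 10^7 m² × 57 m = 28270 m³
ΔV = 28270 m³ = 22.92 acre-ft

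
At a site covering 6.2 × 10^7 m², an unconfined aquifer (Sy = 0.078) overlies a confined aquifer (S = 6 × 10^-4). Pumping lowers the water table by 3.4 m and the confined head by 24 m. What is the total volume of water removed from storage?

ΔV ≈ 1.73 × 10^7 m³

Unconfined: ΔV_u = Sy × A × Δh_u = 0.078 × 6.2 × 10^7 × 3.4 = 1.644 × 10^7 m³
Confined: ΔV_c = S × A × Δh_c = 6 × 10^-4 × 6.2 × 10^7 × 24 = 8.928 × 10^5 m³
Total ΔV = 1.644 × 10^7 + 8.928 × 10^5 = 1.734 × 10^7 m³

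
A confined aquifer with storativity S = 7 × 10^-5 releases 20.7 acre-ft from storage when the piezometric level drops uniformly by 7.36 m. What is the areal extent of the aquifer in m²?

A ≈ 4.96 × 10^7 m²

ΔV = 20.7 acre-ft = 25530 m³
A = ΔV / (S × Δh) = 25530 / (7 × 10^-5 × 7.36) = 4.956 × 10^7 m²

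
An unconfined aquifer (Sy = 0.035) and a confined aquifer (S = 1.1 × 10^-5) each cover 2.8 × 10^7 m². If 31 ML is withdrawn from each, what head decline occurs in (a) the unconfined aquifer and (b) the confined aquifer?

Δh_u ≈ 0.0316 m; Δh_c ≈ 101 m

ΔV = 31 ML = 31000 m³
Unconfined: Δh_u = ΔV/(Sy·A) = 31000/(0.035 × 2.8 × 10^7) = 0.03163 m
Confined: Δh_c = ΔV/(S·A) = 31000/(1.1 × 10^-5 × 2.8 × 10^7) = 100.6 m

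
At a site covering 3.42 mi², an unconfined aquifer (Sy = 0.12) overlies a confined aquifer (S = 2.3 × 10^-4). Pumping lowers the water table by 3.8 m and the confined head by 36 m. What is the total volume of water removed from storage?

ΔV ≈ 4.11 × 10^6 m³

A = 3.42 mi² = 8.858 × 10^6 m²
Unconfined: ΔV_u = Sy × A × Δh_u = 0.12 × 8.858 × 10^6 × 3.8 = 4.039 × 10^6 m³
Confined: ΔV_c = S × A × Δh_c = 2.3 × 10^-4 × 8.858 × 10^6 × 36 = 73340 m³
Total ΔV = 4.039 × 10^6 + 73340 = 4.112 × 10^6 m³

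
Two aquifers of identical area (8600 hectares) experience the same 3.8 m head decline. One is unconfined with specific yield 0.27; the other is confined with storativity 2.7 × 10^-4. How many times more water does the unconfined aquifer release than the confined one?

A = 8600 hectares = 8.6 × 10^7 m²
Unconfined: ΔV_u = Sy × A × Δh = 0.27 × 8.6 × 10^7 × 3.8 = 8.824 × 10^7 m³
Confined: ΔV_c = S × A × Δh = 2.7 × 10^-4 × 8.6 × 10^7 × 3.8 = 88240 m³
Ratio = ΔV_u / ΔV_c = Sy / S = 0.27 / 2.7 × 10^-4 = 1000

ΔV_u / ΔV_c ≈ 1000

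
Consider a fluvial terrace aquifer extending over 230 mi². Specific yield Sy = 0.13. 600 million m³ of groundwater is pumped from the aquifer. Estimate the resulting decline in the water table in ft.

Δh ≈ 25.4 ft

A = 230 mi² = 5.957 × 10^8 m²
ΔV = 600 million m³ = 6 × 10^8 m³
Δh = ΔV / (Sy × A) = 6 × 10^8 m³ / (0.13 × 5.957 × 10^8 m²) = 7.748 m
Δh = 7.748 m = 25.42 ft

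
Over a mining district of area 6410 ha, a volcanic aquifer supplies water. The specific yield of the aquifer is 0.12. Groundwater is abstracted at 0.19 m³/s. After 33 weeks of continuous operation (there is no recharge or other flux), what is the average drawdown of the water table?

Δh ≈ 0.493 m

A = 6410 ha = 6.41 × 10^7 m²
Q = 0.19 m³/s = 16420 m³/d
t = 33 weeks = 231 d
ΔV = Q × t = 16420 m³/d × 231 d = 3.792 × 10^6 m³
Δh = ΔV / (Sy × A) = 3.792 × 10^6 / (0.12 × 6.41 × 10^7) = 0.493 m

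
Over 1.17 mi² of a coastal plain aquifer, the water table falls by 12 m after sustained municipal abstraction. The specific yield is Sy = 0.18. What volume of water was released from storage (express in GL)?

A = 1.17 mi² = 3.03 × 10^6 m²
ΔV = Sy × A × Δh = 0.18 × 3.03 × 10^6 m² × 12 m = 6.545 × 10^6 m³
ΔV = 6.545 × 10^6 m³ = 6.545 GL

ΔV ≈ 6.55 GL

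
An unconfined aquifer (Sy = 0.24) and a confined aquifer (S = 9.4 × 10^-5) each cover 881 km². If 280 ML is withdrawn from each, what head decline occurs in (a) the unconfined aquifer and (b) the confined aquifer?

A = 881 km² = 8.81 × 10^8 m²
ΔV = 280 ML = 2.8 × 10^5 m³
Unconfined: Δh_u = ΔV/(Sy·A) = 2.8 × 10^5/(0.24 × 8.81 × 10^8) = 0.001324 m
Confined: Δh_c = ΔV/(S·A) = 2.8 × 10^5/(9.4 × 10^-5 × 8.81 × 10^8) = 3.381 m

Δh_u ≈ 0.00132 m; Δh_c ≈ 3.38 m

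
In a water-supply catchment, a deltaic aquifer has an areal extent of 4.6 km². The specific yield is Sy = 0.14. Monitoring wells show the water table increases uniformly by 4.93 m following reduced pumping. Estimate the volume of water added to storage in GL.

ΔV ≈ 3.17 GL

A = 4.6 km² = 4.6 × 10^6 m²
ΔV = Sy × A × Δh = 0.14 × 4.6 × 10^6 m² × 4.93 m = 3.175 × 10^6 m³
ΔV = 3.175 × 10^6 m³ = 3.175 GL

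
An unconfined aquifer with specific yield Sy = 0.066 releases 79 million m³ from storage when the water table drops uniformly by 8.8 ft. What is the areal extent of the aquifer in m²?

Δh = 8.8 ft = 2.682 m
ΔV = 79 million m³ = 7.9 × 10^7 m³
A = ΔV / (Sy × Δh) = 7.9 × 10^7 / (0.066 × 2.682) = 4.463 × 10^8 m²

A ≈ 4.46 × 10^8 m²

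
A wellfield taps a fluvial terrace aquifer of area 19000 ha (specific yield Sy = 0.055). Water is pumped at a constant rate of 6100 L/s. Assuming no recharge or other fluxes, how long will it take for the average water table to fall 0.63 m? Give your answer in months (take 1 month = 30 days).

A = 19000 ha = 1.9 × 10^8 m²
ΔV = Sy × A × Δh = 0.055 × 1.9 × 10^8 × 0.63 = 6.583 × 10^6 m³
Q = 6100 L/s = 5.27 × 10^5 m³/d
t = ΔV / Q = 6.583 × 10^6 m³ / 5.27 × 10^5 m³/d = 12.49 d
t = 12.49 d ≈ 0.4164 months

t ≈ 0.416 months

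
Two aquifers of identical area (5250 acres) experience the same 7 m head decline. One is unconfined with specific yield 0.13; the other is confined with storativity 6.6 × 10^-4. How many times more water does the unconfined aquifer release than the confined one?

ΔV_u / ΔV_c ≈ 197

A = 5250 acres = 2.125 × 10^7 m²
Unconfined: ΔV_u = Sy × A × Δh = 0.13 × 2.125 × 10^7 × 7 = 1.933 × 10^7 m³
Confined: ΔV_c = S × A × Δh = 6.6 × 10^-4 × 2.125 × 10^7 × 7 = 98160 m³
Ratio = ΔV_u / ΔV_c = Sy / S = 0.13 / 6.6 × 10^-4 = 197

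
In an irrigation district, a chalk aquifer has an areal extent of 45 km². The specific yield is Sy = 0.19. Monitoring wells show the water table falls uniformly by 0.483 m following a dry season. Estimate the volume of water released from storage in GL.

A = 45 km² = 4.5 × 10^7 m²
ΔV = Sy × A × Δh = 0.19 × 4.5 × 10^7 m² × 0.483 m = 4.13 × 10^6 m³
ΔV = 4.13 × 10^6 m³ = 4.13 GL

ΔV ≈ 4.13 GL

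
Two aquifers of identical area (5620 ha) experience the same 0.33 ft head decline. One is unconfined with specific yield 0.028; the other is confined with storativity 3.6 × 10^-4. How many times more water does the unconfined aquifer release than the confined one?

ΔV_u / ΔV_c ≈ 77.8

A = 5620 ha = 5.62 × 10^7 m²
Δh = 0.33 ft = 0.1006 m
Unconfined: ΔV_u = Sy × A × Δh = 0.028 × 5.62 × 10^7 × 0.1006 = 1.583 × 10^5 m³
Confined: ΔV_c = S × A × Δh = 3.6 × 10^-4 × 5.62 × 10^7 × 0.1006 = 2035 m³
Ratio = ΔV_u / ΔV_c = Sy / S = 0.028 / 3.6 × 10^-4 = 77.78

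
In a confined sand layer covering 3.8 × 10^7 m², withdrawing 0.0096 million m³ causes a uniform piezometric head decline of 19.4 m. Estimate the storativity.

ΔV = 0.0096 million m³ = 9600 m³
S = ΔV / (A × Δh) = 9600 m³ / (3.8 × 10^7 m² × 19.4 m) = 1.302 × 10^-5

S ≈ 1.3 × 10^-5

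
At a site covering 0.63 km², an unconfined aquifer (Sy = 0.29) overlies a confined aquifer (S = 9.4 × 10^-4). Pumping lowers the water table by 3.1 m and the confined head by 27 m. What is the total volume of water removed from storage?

ΔV ≈ 5.82 × 10^5 m³

A = 0.63 km² = 6.3 × 10^5 m²
Unconfined: ΔV_u = Sy × A × Δh_u = 0.29 × 6.3 × 10^5 × 3.1 = 5.664 × 10^5 m³
Confined: ΔV_c = S × A × Δh_c = 9.4 × 10^-4 × 6.3 × 10^5 × 27 = 15990 m³
Total ΔV = 5.664 × 10^5 + 15990 = 5.824 × 10^5 m³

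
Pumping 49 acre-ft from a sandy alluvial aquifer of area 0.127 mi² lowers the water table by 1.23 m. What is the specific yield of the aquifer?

Sy ≈ 0.15

A = 0.127 mi² = 3.289 × 10^5 m²
ΔV = 49 acre-ft = 60440 m³
Sy = ΔV / (A × Δh) = 60440 m³ / (3.289 × 10^5 m² × 1.23 m) = 0.1494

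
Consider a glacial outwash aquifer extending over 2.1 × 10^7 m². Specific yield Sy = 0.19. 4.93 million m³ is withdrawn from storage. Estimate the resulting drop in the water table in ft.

Δh ≈ 4.05 ft

ΔV = 4.93 million m³ = 4.93 × 10^6 m³
Δh = ΔV / (Sy × A) = 4.93 × 10^6 m³ / (0.19 × 2.1 × 10^7 m²) = 1.236 m
Δh = 1.236 m = 4.054 ft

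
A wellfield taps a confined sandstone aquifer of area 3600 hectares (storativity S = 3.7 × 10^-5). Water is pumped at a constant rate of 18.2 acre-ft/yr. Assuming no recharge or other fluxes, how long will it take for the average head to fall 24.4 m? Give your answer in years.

t ≈ 1.45 years

A = 3600 hectares = 3.6 × 10^7 m²
ΔV = S × A × Δh = 3.7 × 10^-5 × 3.6 × 10^7 × 24.4 = 32500 m³
Q = 18.2 acre-ft/yr = 61.51 m³/d
t = ΔV / Q = 32500 m³ / 61.51 m³/d = 528.4 d
t = 528.4 d ≈ 1.448 years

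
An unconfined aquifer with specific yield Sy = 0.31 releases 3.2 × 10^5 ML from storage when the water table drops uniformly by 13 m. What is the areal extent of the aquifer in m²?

ΔV = 3.2 × 10^5 ML = 3.2 × 10^8 m³
A = ΔV / (Sy × Δh) = 3.2 × 10^8 / (0.31 × 13) = 7.94 × 10^7 m²

A ≈ 7.94 × 10^7 m²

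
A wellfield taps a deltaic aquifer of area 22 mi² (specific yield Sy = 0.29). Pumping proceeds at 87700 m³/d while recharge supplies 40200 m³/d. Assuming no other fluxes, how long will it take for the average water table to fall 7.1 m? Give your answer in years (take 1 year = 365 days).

t ≈ 6.77 years

A = 22 mi² = 5.698 × 10^7 m²
ΔV = Sy × A × Δh = 0.29 × 5.698 × 10^7 × 7.1 = 1.173 × 10^8 m³
Net withdrawal = 87700 − 40200 = 47500 m³/d
t = ΔV / Q = 1.173 × 10^8 m³ / 47500 m³/d = 2470 d
t = 2470 d ≈ 6.767 years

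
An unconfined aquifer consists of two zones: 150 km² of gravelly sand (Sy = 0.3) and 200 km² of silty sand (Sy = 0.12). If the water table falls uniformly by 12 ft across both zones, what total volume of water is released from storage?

ΔV ≈ 2.52 × 10^8 m³

A₁ = 150 km² = 1.5 × 10^8 m²; A₂ = 200 km² = 2 × 10^8 m²
Δh = 12 ft = 3.658 m
ΔV₁ = 0.3 × 1.5 × 10^8 × 3.658 = 1.646 × 10^8 m³
ΔV₂ = 0.12 × 2 × 10^8 × 3.658 = 8.778 × 10^7 m³
ΔV = ΔV₁ + ΔV₂ = 2.524 × 10^8 m³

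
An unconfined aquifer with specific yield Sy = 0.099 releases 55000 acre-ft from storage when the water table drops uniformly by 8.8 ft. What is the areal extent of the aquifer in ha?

A ≈ 25500 ha

Δh = 8.8 ft = 2.682 m
ΔV = 55000 acre-ft = 6.784 × 10^7 m³
A = ΔV / (Sy × Δh) = 6.784 × 10^7 / (0.099 × 2.682) = 2.555 × 10^8 m²
A = 2.555 × 10^8 m² = 25550 ha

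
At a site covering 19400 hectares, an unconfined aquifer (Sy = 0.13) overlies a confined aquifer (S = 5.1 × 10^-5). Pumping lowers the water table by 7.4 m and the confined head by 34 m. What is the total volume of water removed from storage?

ΔV ≈ 1.87 × 10^8 m³

A = 19400 hectares = 1.94 × 10^8 m²
Unconfined: ΔV_u = Sy × A × Δh_u = 0.13 × 1.94 × 10^8 × 7.4 = 1.866 × 10^8 m³
Confined: ΔV_c = S × A × Δh_c = 5.1 × 10^-5 × 1.94 × 10^8 × 34 = 3.364 × 10^5 m³
Total ΔV = 1.866 × 10^8 + 3.364 × 10^5 = 1.87 × 10^8 m³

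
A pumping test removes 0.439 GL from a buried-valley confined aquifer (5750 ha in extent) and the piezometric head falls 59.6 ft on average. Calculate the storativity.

S ≈ 4.2 × 10^-4

A = 5750 ha = 5.75 × 10^7 m²
Δh = 59.6 ft = 18.17 m
ΔV = 0.439 GL = 4.39 × 10^5 m³
S = ΔV / (A × Δh) = 4.39 × 10^5 m³ / (5.75 × 10^7 m² × 18.17 m) = 4.203 × 10^-4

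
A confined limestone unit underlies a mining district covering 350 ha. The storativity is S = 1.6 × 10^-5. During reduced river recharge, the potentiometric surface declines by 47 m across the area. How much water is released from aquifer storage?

A = 350 ha = 3.5 × 10^6 m²
ΔV = S × A × Δh = 1.6 × 10^-5 × 3.5 × 10^6 m² × 47 m = 2632 m³

ΔV ≈ 2630 m³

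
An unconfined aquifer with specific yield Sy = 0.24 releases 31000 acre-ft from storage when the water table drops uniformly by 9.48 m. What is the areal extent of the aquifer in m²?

A ≈ 1.68 × 10^7 m²

ΔV = 31000 acre-ft = 3.824 × 10^7 m³
A = ΔV / (Sy × Δh) = 3.824 × 10^7 / (0.24 × 9.48) = 1.681 × 10^7 m²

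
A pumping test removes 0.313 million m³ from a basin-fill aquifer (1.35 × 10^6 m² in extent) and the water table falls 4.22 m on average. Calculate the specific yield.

Sy ≈ 0.055

ΔV = 0.313 million m³ = 3.13 × 10^5 m³
Sy = ΔV / (A × Δh) = 3.13 × 10^5 m³ / (1.35 × 10^6 m² × 4.22 m) = 0.05494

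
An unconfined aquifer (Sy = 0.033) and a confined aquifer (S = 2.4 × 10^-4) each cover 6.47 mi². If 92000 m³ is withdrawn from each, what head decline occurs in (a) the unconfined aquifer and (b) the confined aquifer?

A = 6.47 mi² = 1.676 × 10^7 m²
Unconfined: Δh_u = ΔV/(Sy·A) = 92000/(0.033 × 1.676 × 10^7) = 0.1664 m
Confined: Δh_c = ΔV/(S·A) = 92000/(2.4 × 10^-4 × 1.676 × 10^7) = 22.88 m

Δh_u ≈ 0.166 m; Δh_c ≈ 22.9 m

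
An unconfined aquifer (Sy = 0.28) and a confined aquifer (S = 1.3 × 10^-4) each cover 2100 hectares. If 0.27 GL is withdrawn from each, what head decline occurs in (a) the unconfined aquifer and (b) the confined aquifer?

A = 2100 hectares = 2.1 × 10^7 m²
ΔV = 0.27 GL = 2.7 × 10^5 m³
Unconfined: Δh_u = ΔV/(Sy·A) = 2.7 × 10^5/(0.28 × 2.1 × 10^7) = 0.04592 m
Confined: Δh_c = ΔV/(S·A) = 2.7 × 10^5/(1.3 × 10^-4 × 2.1 × 10^7) = 98.9 m

Δh_u ≈ 0.0459 m; Δh_c ≈ 98.9 m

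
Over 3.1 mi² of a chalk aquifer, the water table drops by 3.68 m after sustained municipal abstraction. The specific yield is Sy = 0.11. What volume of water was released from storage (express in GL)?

A = 3.1 mi² = 8.029 × 10^6 m²
ΔV = Sy × A × Δh = 0.11 × 8.029 × 10^6 m² × 3.68 m = 3.25 × 10^6 m³
ΔV = 3.25 × 10^6 m³ = 3.25 GL

ΔV ≈ 3.25 GL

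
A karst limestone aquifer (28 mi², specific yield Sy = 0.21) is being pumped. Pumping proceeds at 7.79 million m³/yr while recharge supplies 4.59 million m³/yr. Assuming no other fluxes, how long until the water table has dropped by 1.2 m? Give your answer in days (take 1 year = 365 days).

A = 28 mi² = 7.252 × 10^7 m²
ΔV = Sy × A × Δh = 0.21 × 7.252 × 10^7 × 1.2 = 1.827 × 10^7 m³
Net withdrawal = 7.79 − 4.59 = 3.2 million m³/yr = 8767 m³/d
t = ΔV / Q = 1.827 × 10^7 m³ / 8767 m³/d = 2084 d

t ≈ 2080 days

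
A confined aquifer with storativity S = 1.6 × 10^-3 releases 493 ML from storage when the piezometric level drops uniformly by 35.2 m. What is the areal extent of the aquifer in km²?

ΔV = 493 ML = 4.93 × 10^5 m³
A = ΔV / (S × Δh) = 4.93 × 10^5 / (0.0016 × 35.2) = 8.754 × 10^6 m²
A = 8.754 × 10^6 m² = 8.754 km²

A ≈ 8.75 km²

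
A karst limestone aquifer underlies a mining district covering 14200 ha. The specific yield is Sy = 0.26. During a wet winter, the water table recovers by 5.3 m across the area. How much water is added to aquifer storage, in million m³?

A = 14200 ha = 1.42 × 10^8 m²
ΔV = Sy × A × Δh = 0.26 × 1.42 × 10^8 m² × 5.3 m = 1.957 × 10^8 m³
ΔV = 1.957 × 10^8 m³ = 195.7 million m³

ΔV ≈ 196 million m³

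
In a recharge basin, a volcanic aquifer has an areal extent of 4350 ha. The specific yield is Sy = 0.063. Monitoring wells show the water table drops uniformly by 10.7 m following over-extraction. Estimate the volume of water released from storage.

ΔV ≈ 2.93 × 10^7 m³

A = 4350 ha = 4.35 × 10^7 m²
ΔV = Sy × A × Δh = 0.063 × 4.35 × 10^7 m² × 10.7 m = 2.932 × 10^7 m³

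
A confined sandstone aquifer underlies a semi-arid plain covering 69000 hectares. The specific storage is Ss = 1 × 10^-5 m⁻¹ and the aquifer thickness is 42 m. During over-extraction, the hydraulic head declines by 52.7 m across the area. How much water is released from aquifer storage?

ΔV ≈ 1.53 × 10^7 m³

S = Ss × b = 1 × 10^-5 m⁻¹ × 42 m = 4.2 × 10^-4
A = 69000 hectares = 6.9 × 10^8 m²
ΔV = S × A × Δh = 4.2 × 10^-4 × 6.9 × 10^8 m² × 52.7 m = 1.527 × 10^7 m³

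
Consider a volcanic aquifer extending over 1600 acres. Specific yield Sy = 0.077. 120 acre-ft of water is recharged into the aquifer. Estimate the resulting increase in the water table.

Δh ≈ 0.297 m

A = 1600 acres = 6.475 × 10^6 m²
ΔV = 120 acre-ft = 1.48 × 10^5 m³
Δh = ΔV / (Sy × A) = 1.48 × 10^5 m³ / (0.077 × 6.475 × 10^6 m²) = 0.2969 m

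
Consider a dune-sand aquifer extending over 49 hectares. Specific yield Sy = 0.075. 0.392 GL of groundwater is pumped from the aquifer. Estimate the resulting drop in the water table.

A = 49 hectares = 4.9 × 10^5 m²
ΔV = 0.392 GL = 3.92 × 10^5 m³
Δh = ΔV / (Sy × A) = 3.92 × 10^5 m³ / (0.075 × 4.9 × 10^5 m²) = 10.67 m

Δh ≈ 10.7 m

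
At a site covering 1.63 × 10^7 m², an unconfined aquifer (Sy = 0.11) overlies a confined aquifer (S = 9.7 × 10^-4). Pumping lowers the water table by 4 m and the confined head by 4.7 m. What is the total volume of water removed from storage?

ΔV ≈ 7.25 × 10^6 m³

Unconfined: ΔV_u = Sy × A × Δh_u = 0.11 × 1.63 × 10^7 × 4 = 7.172 × 10^6 m³
Confined: ΔV_c = S × A × Δh_c = 9.7 × 10^-4 × 1.63 × 10^7 × 4.7 = 74310 m³
Total ΔV = 7.172 × 10^6 + 74310 = 7.246 × 10^6 m³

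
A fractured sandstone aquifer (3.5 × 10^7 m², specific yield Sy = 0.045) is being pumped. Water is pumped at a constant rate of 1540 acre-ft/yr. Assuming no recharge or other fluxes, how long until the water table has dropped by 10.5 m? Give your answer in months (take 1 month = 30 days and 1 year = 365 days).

t ≈ 106 months

ΔV = Sy × A × Δh = 0.045 × 3.5 × 10^7 × 10.5 = 1.654 × 10^7 m³
Q = 1540 acre-ft/yr = 5204 m³/d
t = ΔV / Q = 1.654 × 10^7 m³ / 5204 m³/d = 3178 d
t = 3178 d ≈ 105.9 months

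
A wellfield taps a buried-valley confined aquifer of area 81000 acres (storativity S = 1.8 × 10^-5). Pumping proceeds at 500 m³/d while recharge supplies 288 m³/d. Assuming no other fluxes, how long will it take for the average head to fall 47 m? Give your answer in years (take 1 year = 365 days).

t ≈ 3.58 years

A = 81000 acres = 3.278 × 10^8 m²
ΔV = S × A × Δh = 1.8 × 10^-5 × 3.278 × 10^8 × 47 = 2.773 × 10^5 m³
Net withdrawal = 500 − 288 = 212 m³/d
t = ΔV / Q = 2.773 × 10^5 m³ / 212 m³/d = 1308 d
t = 1308 d ≈ 3.584 years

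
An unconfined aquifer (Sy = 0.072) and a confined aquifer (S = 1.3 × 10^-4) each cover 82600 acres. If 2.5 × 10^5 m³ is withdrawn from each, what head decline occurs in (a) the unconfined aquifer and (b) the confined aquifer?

A = 82600 acres = 3.343 × 10^8 m²
Unconfined: Δh_u = ΔV/(Sy·A) = 2.5 × 10^5/(0.072 × 3.343 × 10^8) = 0.01039 m
Confined: Δh_c = ΔV/(S·A) = 2.5 × 10^5/(1.3 × 10^-4 × 3.343 × 10^8) = 5.753 m

Δh_u ≈ 0.0104 m; Δh_c ≈ 5.75 m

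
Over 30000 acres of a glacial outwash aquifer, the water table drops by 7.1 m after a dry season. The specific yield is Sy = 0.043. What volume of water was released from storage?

ΔV ≈ 3.71 × 10^7 m³

A = 30000 acres = 1.214 × 10^8 m²
ΔV = Sy × A × Δh = 0.043 × 1.214 × 10^8 m² × 7.1 m = 3.707 × 10^7 m³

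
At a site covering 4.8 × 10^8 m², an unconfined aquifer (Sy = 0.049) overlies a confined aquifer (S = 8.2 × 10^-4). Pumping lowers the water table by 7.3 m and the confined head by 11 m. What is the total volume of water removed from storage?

Unconfined: ΔV_u = Sy × A × Δh_u = 0.049 × 4.8 × 10^8 × 7.3 = 1.717 × 10^8 m³
Confined: ΔV_c = S × A × Δh_c = 8.2 × 10^-4 × 4.8 × 10^8 × 11 = 4.33 × 10^6 m³
Total ΔV = 1.717 × 10^8 + 4.33 × 10^6 = 1.76 × 10^8 m³

ΔV ≈ 1.76 × 10^8 m³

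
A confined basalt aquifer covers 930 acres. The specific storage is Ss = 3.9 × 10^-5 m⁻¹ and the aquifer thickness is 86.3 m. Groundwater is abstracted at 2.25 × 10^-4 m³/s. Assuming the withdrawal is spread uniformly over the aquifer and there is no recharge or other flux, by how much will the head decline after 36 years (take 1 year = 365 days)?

Δh ≈ 20.2 m

S = Ss × b = 3.9 × 10^-5 m⁻¹ × 86.3 m = 3.366 × 10^-3
A = 930 acres = 3.764 × 10^6 m²
Q = 2.25 × 10^-4 m³/s = 19.44 m³/d
t = 36 years = 13140 d
ΔV = Q × t = 19.44 m³/d × 13140 d = 2.554 × 10^5 m³
Δh = ΔV / (S × A) = 2.554 × 10^5 / (0.003366 × 3.764 × 10^6) = 20.17 m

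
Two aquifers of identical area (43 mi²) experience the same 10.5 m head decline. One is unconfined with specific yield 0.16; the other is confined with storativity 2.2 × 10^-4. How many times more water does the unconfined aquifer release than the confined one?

A = 43 mi² = 1.114 × 10^8 m²
Unconfined: ΔV_u = Sy × A × Δh = 0.16 × 1.114 × 10^8 × 10.5 = 1.871 × 10^8 m³
Confined: ΔV_c = S × A × Δh = 2.2 × 10^-4 × 1.114 × 10^8 × 10.5 = 2.573 × 10^5 m³
Ratio = ΔV_u / ΔV_c = Sy / S = 0.16 / 2.2 × 10^-4 = 727.3

ΔV_u / ΔV_c ≈ 727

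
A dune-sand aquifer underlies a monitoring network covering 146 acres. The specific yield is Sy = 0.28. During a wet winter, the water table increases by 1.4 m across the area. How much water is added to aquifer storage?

ΔV ≈ 2.32 × 10^5 m³

A = 146 acres = 5.908 × 10^5 m²
ΔV = Sy × A × Δh = 0.28 × 5.908 × 10^5 m² × 1.4 m = 2.316 × 10^5 m³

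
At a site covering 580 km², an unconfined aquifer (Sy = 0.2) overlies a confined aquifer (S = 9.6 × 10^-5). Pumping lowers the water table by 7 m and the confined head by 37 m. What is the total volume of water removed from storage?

A = 580 km² = 5.8 × 10^8 m²
Unconfined: ΔV_u = Sy × A × Δh_u = 0.2 × 5.8 × 10^8 × 7 = 8.12 × 10^8 m³
Confined: ΔV_c = S × A × Δh_c = 9.6 × 10^-5 × 5.8 × 10^8 × 37 = 2.06 × 10^6 m³
Total ΔV = 8.12 × 10^8 + 2.06 × 10^6 = 8.141 × 10^8 m³

ΔV ≈ 8.14 × 10^8 m³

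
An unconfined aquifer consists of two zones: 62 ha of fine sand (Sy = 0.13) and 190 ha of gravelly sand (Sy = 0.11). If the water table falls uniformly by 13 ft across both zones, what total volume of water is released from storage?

ΔV ≈ 1.15 × 10^6 m³

A₁ = 62 ha = 6.2 × 10^5 m²; A₂ = 190 ha = 1.9 × 10^6 m²
Δh = 13 ft = 3.962 m
ΔV₁ = 0.13 × 6.2 × 10^5 × 3.962 = 3.194 × 10^5 m³
ΔV₂ = 0.11 × 1.9 × 10^6 × 3.962 = 8.281 × 10^5 m³
ΔV = ΔV₁ + ΔV₂ = 1.148 × 10^6 m³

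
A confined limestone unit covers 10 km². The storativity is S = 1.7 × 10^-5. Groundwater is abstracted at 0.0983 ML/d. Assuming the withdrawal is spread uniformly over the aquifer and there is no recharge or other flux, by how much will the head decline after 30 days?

Δh ≈ 17.3 m

A = 10 km² = 1 × 10^7 m²
Q = 0.0983 ML/d = 98.3 m³/d
ΔV = Q × t = 98.3 m³/d × 30 d = 2949 m³
Δh = ΔV / (S × A) = 2949 / (1.7 × 10^-5 × 1 × 10^7) = 17.35 m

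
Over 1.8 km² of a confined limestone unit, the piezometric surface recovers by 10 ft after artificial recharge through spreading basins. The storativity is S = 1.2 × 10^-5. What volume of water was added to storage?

A = 1.8 km² = 1.8 × 10^6 m²
Δh = 10 ft = 3.048 m
ΔV = S × A × Δh = 1.2 × 10^-5 × 1.8 × 10^6 m² × 3.048 m = 65.84 m³

ΔV ≈ 65.8 m³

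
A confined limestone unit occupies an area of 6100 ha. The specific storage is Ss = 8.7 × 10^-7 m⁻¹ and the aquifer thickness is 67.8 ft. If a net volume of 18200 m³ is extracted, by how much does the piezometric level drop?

Δh ≈ 16.6 m

b = 67.8 ft = 20.67 m
S = Ss × b = 8.7 × 10^-7 m⁻¹ × 20.67 m = 1.798 × 10^-5
A = 6100 ha = 6.1 × 10^7 m²
Δh = ΔV / (S × A) = 18200 m³ / (1.798 × 10^-5 × 6.1 × 10^7 m²) = 16.6 m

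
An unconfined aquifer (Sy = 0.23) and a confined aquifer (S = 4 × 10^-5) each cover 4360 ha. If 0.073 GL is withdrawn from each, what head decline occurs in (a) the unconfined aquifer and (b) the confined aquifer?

Δh_u ≈ 0.00728 m; Δh_c ≈ 41.9 m

A = 4360 ha = 4.36 × 10^7 m²
ΔV = 0.073 GL = 73000 m³
Unconfined: Δh_u = ΔV/(Sy·A) = 73000/(0.23 × 4.36 × 10^7) = 0.00728 m
Confined: Δh_c = ΔV/(S·A) = 73000/(4 × 10^-5 × 4.36 × 10^7) = 41.86 m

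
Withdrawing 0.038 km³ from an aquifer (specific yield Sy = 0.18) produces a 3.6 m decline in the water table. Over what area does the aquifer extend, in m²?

A ≈ 5.86 × 10^7 m²

ΔV = 0.038 km³ = 3.8 × 10^7 m³
A = ΔV / (Sy × Δh) = 3.8 × 10^7 / (0.18 × 3.6) = 5.864 × 10^7 m²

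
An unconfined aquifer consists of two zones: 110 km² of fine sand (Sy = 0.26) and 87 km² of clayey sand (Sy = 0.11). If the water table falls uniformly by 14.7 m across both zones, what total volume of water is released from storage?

A₁ = 110 km² = 1.1 × 10^8 m²; A₂ = 87 km² = 8.7 × 10^7 m²
ΔV₁ = 0.26 × 1.1 × 10^8 × 14.7 = 4.204 × 10^8 m³
ΔV₂ = 0.11 × 8.7 × 10^7 × 14.7 = 1.407 × 10^8 m³
ΔV = ΔV₁ + ΔV₂ = 5.611 × 10^8 m³

ΔV ≈ 5.61 × 10^8 m³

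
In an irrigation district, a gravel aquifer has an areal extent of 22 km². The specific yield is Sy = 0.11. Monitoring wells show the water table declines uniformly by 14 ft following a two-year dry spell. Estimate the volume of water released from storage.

A = 22 km² = 2.2 × 10^7 m²
Δh = 14 ft = 4.267 m
ΔV = Sy × A × Δh = 0.11 × 2.2 × 10^7 m² × 4.267 m = 1.033 × 10^7 m³

ΔV ≈ 1.03 × 10^7 m³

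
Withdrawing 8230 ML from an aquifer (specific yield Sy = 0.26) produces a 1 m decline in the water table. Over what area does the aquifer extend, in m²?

ΔV = 8230 ML = 8.23 × 10^6 m³
A = ΔV / (Sy × Δh) = 8.23 × 10^6 / (0.26 × 1) = 3.165 × 10^7 m²

A ≈ 3.17 × 10^7 m²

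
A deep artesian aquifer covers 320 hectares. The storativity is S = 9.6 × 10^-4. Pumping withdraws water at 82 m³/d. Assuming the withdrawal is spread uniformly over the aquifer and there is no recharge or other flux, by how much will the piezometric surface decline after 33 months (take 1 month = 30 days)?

A = 320 hectares = 3.2 × 10^6 m²
t = 33 months = 990 d
ΔV = Q × t = 82 m³/d × 990 d = 81180 m³
Δh = ΔV / (S × A) = 81180 / (9.6 × 10^-4 × 3.2 × 10^6) = 26.43 m

Δh ≈ 26.4 m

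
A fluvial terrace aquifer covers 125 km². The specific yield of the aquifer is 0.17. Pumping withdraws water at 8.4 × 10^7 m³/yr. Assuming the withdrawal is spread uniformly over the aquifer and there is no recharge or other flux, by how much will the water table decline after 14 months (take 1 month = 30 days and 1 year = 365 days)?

A = 125 km² = 1.25 × 10^8 m²
Q = 8.4 × 10^7 m³/yr = 2.301 × 10^5 m³/d
t = 14 months = 420 d
ΔV = Q × t = 2.301 × 10^5 m³/d × 420 d = 9.666 × 10^7 m³
Δh = ΔV / (Sy × A) = 9.666 × 10^7 / (0.17 × 1.25 × 10^8) = 4.549 m

Δh ≈ 4.55 m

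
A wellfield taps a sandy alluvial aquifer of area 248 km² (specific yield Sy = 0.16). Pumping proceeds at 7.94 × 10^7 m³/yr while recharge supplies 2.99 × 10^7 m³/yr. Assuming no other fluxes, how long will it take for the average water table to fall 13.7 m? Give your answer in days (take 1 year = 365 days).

t ≈ 4010 days

A = 248 km² = 2.48 × 10^8 m²
ΔV = Sy × A × Δh = 0.16 × 2.48 × 10^8 × 13.7 = 5.436 × 10^8 m³
Net withdrawal = 7.94 × 10^7 − 2.99 × 10^7 = 4.95 × 10^7 m³/yr = 1.356 × 10^5 m³/d
t = ΔV / Q = 5.436 × 10^8 m³ / 1.356 × 10^5 m³/d = 4008 d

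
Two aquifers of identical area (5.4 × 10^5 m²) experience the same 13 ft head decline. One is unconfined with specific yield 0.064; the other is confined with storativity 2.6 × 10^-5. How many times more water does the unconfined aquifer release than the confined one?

ΔV_u / ΔV_c ≈ 2460

Δh = 13 ft = 3.962 m
Unconfined: ΔV_u = Sy × A × Δh = 0.064 × 5.4 × 10^5 × 3.962 = 1.369 × 10^5 m³
Confined: ΔV_c = S × A × Δh = 2.6 × 10^-5 × 5.4 × 10^5 × 3.962 = 55.63 m³
Ratio = ΔV_u / ΔV_c = Sy / S = 0.064 / 2.6 × 10^-5 = 2462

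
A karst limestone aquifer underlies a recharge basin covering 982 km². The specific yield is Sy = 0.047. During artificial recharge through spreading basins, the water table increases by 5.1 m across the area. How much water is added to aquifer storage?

ΔV ≈ 2.35 × 10^8 m³

A = 982 km² = 9.82 × 10^8 m²
ΔV = Sy × A × Δh = 0.047 × 9.82 × 10^8 m² × 5.1 m = 2.354 × 10^8 m³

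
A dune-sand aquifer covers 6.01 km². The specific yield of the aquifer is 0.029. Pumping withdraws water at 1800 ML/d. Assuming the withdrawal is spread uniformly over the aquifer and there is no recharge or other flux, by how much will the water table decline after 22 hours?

Δh ≈ 9.47 m

A = 6.01 km² = 6.01 × 10^6 m²
Q = 1800 ML/d = 1.8 × 10^6 m³/d
t = 22 hours = 0.9167 d
ΔV = Q × t = 1.8 × 10^6 m³/d × 0.9167 d = 1.65 × 10^6 m³
Δh = ΔV / (Sy × A) = 1.65 × 10^6 / (0.029 × 6.01 × 10^6) = 9.467 m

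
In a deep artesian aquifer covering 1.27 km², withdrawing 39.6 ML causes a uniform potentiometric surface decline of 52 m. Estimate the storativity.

S ≈ 6 × 10^-4

A = 1.27 km² = 1.27 × 10^6 m²
ΔV = 39.6 ML = 39600 m³
S = ΔV / (A × Δh) = 39600 m³ / (1.27 × 10^6 m² × 52 m) = 5.996 × 10^-4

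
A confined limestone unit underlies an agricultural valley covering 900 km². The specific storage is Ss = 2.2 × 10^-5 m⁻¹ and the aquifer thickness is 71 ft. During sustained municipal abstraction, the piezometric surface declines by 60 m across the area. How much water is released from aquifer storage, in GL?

ΔV ≈ 25.7 GL

b = 71 ft = 21.64 m
S = Ss × b = 2.2 × 10^-5 m⁻¹ × 21.64 m = 4.761 × 10^-4
A = 900 km² = 9 × 10^8 m²
ΔV = S × A × Δh = 4.761 × 10^-4 × 9 × 10^8 m² × 60 m = 2.571 × 10^7 m³
ΔV = 2.571 × 10^7 m³ = 25.71 GL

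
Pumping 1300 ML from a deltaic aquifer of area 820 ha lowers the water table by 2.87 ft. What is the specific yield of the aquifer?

A = 820 ha = 8.2 × 10^6 m²
Δh = 2.87 ft = 0.8748 m
ΔV = 1300 ML = 1.3 × 10^6 m³
Sy = ΔV / (A × Δh) = 1.3 × 10^6 m³ / (8.2 × 10^6 m² × 0.8748 m) = 0.1812

Sy ≈ 0.18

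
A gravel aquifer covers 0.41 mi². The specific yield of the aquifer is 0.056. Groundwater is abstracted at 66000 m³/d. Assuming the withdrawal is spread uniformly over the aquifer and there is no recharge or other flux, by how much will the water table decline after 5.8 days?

A = 0.41 mi² = 1.062 × 10^6 m²
ΔV = Q × t = 66000 m³/d × 5.8 d = 3.828 × 10^5 m³
Δh = ΔV / (Sy × A) = 3.828 × 10^5 / (0.056 × 1.062 × 10^6) = 6.437 m

Δh ≈ 6.44 m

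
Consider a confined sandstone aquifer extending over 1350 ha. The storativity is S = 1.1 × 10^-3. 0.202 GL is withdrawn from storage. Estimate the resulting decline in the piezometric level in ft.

A = 1350 ha = 1.35 × 10^7 m²
ΔV = 0.202 GL = 2.02 × 10^5 m³
Δh = ΔV / (S × A) = 2.02 × 10^5 m³ / (0.0011 × 1.35 × 10^7 m²) = 13.6 m
Δh = 13.6 m = 44.63 ft

Δh ≈ 44.6 ft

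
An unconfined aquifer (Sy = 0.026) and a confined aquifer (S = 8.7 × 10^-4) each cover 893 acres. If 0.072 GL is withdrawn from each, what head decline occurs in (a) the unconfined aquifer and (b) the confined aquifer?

A = 893 acres = 3.614 × 10^6 m²
ΔV = 0.072 GL = 72000 m³
Unconfined: Δh_u = ΔV/(Sy·A) = 72000/(0.026 × 3.614 × 10^6) = 0.7663 m
Confined: Δh_c = ΔV/(S·A) = 72000/(8.7 × 10^-4 × 3.614 × 10^6) = 22.9 m

Δh_u ≈ 0.766 m; Δh_c ≈ 22.9 m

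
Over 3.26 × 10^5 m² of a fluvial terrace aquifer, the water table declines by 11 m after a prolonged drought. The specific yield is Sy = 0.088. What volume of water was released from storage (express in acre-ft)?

ΔV ≈ 256 acre-ft

ΔV = Sy × A × Δh = 0.088 × 3.26 × 10^5 m² × 11 m = 3.156 × 10^5 m³
ΔV = 3.156 × 10^5 m³ = 255.8 acre-ft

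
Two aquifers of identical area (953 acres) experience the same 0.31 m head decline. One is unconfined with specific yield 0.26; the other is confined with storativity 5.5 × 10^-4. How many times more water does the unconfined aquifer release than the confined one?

A = 953 acres = 3.857 × 10^6 m²
Unconfined: ΔV_u = Sy × A × Δh = 0.26 × 3.857 × 10^6 × 0.31 = 3.108 × 10^5 m³
Confined: ΔV_c = S × A × Δh = 5.5 × 10^-4 × 3.857 × 10^6 × 0.31 = 657.6 m³
Ratio = ΔV_u / ΔV_c = Sy / S = 0.26 / 5.5 × 10^-4 = 472.7

ΔV_u / ΔV_c ≈ 473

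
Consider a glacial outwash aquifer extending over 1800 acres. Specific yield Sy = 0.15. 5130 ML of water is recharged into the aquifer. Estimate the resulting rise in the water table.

A = 1800 acres = 7.284 × 10^6 m²
ΔV = 5130 ML = 5.13 × 10^6 m³
Δh = ΔV / (Sy × A) = 5.13 × 10^6 m³ / (0.15 × 7.284 × 10^6 m²) = 4.695 m

Δh ≈ 4.7 m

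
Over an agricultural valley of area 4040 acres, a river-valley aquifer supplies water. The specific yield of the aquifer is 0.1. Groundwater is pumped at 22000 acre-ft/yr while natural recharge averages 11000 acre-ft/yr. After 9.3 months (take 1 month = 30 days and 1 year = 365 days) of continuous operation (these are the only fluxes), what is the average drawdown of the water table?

A = 4040 acres = 1.635 × 10^7 m²
Net abstraction = 22000 − 11000 = 11000 acre-ft/yr
Q_net = 11000 acre-ft/yr = 37170 m³/d
t = 9.3 months = 279 d
ΔV = Q × t = 37170 m³/d × 279 d = 1.037 × 10^7 m³
Δh = ΔV / (Sy × A) = 1.037 × 10^7 / (0.1 × 1.635 × 10^7) = 6.344 m

Δh ≈ 6.34 m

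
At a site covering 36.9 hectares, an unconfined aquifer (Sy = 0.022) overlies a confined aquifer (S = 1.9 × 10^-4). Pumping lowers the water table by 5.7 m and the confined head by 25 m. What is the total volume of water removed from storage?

A = 36.9 hectares = 3.69 × 10^5 m²
Unconfined: ΔV_u = Sy × A × Δh_u = 0.022 × 3.69 × 10^5 × 5.7 = 46270 m³
Confined: ΔV_c = S × A × Δh_c = 1.9 × 10^-4 × 3.69 × 10^5 × 25 = 1753 m³
Total ΔV = 46270 + 1753 = 48030 m³

ΔV ≈ 48000 m³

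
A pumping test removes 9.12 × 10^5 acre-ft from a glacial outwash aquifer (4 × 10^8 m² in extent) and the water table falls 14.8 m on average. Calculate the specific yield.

ΔV = 9.12 × 10^5 acre-ft = 1.125 × 10^9 m³
Sy = ΔV / (A × Δh) = 1.125 × 10^9 m³ / (4 × 10^8 m² × 14.8 m) = 0.19

Sy ≈ 0.19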